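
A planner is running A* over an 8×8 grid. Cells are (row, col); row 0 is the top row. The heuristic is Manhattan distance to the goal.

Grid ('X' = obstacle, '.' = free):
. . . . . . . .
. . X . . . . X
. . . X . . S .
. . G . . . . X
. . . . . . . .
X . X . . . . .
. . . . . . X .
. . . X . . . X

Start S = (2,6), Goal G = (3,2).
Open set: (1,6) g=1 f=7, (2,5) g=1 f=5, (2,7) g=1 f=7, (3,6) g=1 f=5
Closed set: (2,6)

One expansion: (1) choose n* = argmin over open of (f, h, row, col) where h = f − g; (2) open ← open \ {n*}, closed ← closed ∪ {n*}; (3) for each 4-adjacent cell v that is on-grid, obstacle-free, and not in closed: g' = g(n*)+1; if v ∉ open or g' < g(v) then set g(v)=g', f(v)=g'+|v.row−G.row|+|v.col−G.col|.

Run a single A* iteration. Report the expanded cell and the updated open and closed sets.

expanded=(2,5); open=[(1,5) g=2 f=7, (1,6) g=1 f=7, (2,4) g=2 f=5, (2,7) g=1 f=7, (3,5) g=2 f=5, (3,6) g=1 f=5]; closed=[(2,5), (2,6)]

step 1: expand (2,5) (f=5, h=4) → closed; open now [(1,5) g=2 f=7, (1,6) g=1 f=7, (2,4) g=2 f=5, (2,7) g=1 f=7, (3,5) g=2 f=5, (3,6) g=1 f=5]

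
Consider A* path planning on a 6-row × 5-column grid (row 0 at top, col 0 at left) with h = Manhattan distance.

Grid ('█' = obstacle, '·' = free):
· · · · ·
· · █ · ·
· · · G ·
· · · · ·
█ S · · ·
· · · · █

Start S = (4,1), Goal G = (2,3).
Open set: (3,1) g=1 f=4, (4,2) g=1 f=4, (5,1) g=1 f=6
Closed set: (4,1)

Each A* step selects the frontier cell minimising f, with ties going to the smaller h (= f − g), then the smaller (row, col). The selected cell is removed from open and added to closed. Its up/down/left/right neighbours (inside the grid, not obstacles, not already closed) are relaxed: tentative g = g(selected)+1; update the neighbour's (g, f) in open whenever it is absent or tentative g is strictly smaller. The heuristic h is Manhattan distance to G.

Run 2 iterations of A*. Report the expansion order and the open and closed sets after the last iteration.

step 1: expand (3,1) (f=4, h=3) → closed; open now [(2,1) g=2 f=4, (3,0) g=2 f=6, (3,2) g=2 f=4, (4,2) g=1 f=4, (5,1) g=1 f=6]
step 2: expand (2,1) (f=4, h=2) → closed; open now [(1,1) g=3 f=6, (2,0) g=3 f=6, (2,2) g=3 f=4, (3,0) g=2 f=6, (3,2) g=2 f=4, (4,2) g=1 f=4, (5,1) g=1 f=6]

order=[(3,1) → (2,1)]; open=[(1,1) g=3 f=6, (2,0) g=3 f=6, (2,2) g=3 f=4, (3,0) g=2 f=6, (3,2) g=2 f=4, (4,2) g=1 f=4, (5,1) g=1 f=6]; closed=[(2,1), (3,1), (4,1)]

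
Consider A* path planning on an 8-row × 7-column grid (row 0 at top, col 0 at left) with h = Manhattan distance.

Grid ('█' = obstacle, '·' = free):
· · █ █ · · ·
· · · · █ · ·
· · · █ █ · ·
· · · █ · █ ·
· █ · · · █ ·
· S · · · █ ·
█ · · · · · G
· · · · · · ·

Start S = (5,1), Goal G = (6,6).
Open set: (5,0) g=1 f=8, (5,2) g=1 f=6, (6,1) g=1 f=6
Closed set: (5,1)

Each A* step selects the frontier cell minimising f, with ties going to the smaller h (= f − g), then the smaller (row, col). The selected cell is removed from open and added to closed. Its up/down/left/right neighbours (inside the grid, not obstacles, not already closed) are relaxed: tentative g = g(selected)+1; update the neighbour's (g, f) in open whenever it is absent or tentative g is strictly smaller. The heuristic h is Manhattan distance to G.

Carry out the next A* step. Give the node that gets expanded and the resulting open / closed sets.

step 1: expand (5,2) (f=6, h=5) → closed; open now [(4,2) g=2 f=8, (5,0) g=1 f=8, (5,3) g=2 f=6, (6,1) g=1 f=6, (6,2) g=2 f=6]

expanded=(5,2); open=[(4,2) g=2 f=8, (5,0) g=1 f=8, (5,3) g=2 f=6, (6,1) g=1 f=6, (6,2) g=2 f=6]; closed=[(5,1), (5,2)]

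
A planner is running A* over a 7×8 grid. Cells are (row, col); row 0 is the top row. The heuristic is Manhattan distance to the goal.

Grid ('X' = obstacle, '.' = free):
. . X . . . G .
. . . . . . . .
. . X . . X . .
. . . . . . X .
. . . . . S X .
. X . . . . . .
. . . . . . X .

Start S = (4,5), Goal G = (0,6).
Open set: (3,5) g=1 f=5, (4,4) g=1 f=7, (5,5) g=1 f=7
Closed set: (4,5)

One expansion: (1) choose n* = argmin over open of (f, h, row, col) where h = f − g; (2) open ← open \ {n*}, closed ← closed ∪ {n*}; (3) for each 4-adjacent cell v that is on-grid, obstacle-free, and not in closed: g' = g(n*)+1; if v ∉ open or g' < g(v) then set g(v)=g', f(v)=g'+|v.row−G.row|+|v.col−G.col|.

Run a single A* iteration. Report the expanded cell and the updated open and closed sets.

step 1: expand (3,5) (f=5, h=4) → closed; open now [(3,4) g=2 f=7, (4,4) g=1 f=7, (5,5) g=1 f=7]

expanded=(3,5); open=[(3,4) g=2 f=7, (4,4) g=1 f=7, (5,5) g=1 f=7]; closed=[(3,5), (4,5)]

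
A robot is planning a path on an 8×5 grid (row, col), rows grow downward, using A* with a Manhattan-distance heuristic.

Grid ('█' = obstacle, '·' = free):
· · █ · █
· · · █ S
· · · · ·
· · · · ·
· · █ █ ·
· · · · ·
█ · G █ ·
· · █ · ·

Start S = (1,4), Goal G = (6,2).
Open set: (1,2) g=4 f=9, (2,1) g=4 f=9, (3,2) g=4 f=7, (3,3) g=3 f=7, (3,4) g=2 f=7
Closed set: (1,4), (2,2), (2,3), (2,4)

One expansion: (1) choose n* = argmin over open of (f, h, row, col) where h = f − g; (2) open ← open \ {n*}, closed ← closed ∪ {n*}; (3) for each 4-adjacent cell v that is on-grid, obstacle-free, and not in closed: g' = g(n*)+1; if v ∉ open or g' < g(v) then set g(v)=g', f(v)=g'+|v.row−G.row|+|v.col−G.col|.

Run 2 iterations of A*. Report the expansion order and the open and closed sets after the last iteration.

step 1: expand (3,2) (f=7, h=3) → closed; open now [(1,2) g=4 f=9, (2,1) g=4 f=9, (3,1) g=5 f=9, (3,3) g=3 f=7, (3,4) g=2 f=7]
step 2: expand (3,3) (f=7, h=4) → closed; open now [(1,2) g=4 f=9, (2,1) g=4 f=9, (3,1) g=5 f=9, (3,4) g=2 f=7]

order=[(3,2) → (3,3)]; open=[(1,2) g=4 f=9, (2,1) g=4 f=9, (3,1) g=5 f=9, (3,4) g=2 f=7]; closed=[(1,4), (2,2), (2,3), (2,4), (3,2), (3,3)]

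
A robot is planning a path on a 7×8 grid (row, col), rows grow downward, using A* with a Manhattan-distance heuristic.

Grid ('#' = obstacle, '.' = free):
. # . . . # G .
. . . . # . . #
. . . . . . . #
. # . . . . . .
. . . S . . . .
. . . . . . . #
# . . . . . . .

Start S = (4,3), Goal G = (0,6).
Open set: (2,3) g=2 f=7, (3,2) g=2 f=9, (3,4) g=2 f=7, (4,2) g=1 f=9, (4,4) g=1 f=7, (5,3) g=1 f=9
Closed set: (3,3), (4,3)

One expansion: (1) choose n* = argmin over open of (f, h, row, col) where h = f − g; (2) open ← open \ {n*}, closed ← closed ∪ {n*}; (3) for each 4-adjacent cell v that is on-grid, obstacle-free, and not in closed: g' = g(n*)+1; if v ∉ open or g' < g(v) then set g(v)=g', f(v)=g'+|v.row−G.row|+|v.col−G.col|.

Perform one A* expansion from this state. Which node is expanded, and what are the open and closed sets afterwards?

expanded=(2,3); open=[(1,3) g=3 f=7, (2,2) g=3 f=9, (2,4) g=3 f=7, (3,2) g=2 f=9, (3,4) g=2 f=7, (4,2) g=1 f=9, (4,4) g=1 f=7, (5,3) g=1 f=9]; closed=[(2,3), (3,3), (4,3)]

step 1: expand (2,3) (f=7, h=5) → closed; open now [(1,3) g=3 f=7, (2,2) g=3 f=9, (2,4) g=3 f=7, (3,2) g=2 f=9, (3,4) g=2 f=7, (4,2) g=1 f=9, (4,4) g=1 f=7, (5,3) g=1 f=9]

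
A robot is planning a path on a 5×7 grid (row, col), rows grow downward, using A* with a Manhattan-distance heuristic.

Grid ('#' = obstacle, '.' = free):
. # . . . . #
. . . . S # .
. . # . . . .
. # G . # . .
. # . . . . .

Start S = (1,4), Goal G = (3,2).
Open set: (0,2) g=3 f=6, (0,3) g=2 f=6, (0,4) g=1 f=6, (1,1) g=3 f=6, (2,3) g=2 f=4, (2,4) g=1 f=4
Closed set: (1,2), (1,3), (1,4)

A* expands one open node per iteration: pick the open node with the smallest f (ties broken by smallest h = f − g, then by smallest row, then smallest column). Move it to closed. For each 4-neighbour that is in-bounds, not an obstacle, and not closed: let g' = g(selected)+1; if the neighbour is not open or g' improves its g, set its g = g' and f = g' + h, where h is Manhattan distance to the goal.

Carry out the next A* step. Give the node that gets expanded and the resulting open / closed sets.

step 1: expand (2,3) (f=4, h=2) → closed; open now [(0,2) g=3 f=6, (0,3) g=2 f=6, (0,4) g=1 f=6, (1,1) g=3 f=6, (2,4) g=1 f=4, (3,3) g=3 f=4]

expanded=(2,3); open=[(0,2) g=3 f=6, (0,3) g=2 f=6, (0,4) g=1 f=6, (1,1) g=3 f=6, (2,4) g=1 f=4, (3,3) g=3 f=4]; closed=[(1,2), (1,3), (1,4), (2,3)]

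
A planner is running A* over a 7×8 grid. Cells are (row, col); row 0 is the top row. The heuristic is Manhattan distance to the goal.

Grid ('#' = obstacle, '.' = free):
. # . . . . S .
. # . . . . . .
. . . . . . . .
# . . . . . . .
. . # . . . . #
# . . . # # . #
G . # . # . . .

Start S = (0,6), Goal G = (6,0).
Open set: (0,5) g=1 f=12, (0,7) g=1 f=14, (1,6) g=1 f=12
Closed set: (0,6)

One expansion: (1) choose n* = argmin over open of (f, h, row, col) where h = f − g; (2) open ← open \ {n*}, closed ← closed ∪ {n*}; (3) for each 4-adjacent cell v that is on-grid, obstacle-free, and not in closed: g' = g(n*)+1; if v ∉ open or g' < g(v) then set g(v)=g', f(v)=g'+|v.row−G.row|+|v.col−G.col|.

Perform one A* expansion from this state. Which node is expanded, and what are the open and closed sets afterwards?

step 1: expand (0,5) (f=12, h=11) → closed; open now [(0,4) g=2 f=12, (0,7) g=1 f=14, (1,5) g=2 f=12, (1,6) g=1 f=12]

expanded=(0,5); open=[(0,4) g=2 f=12, (0,7) g=1 f=14, (1,5) g=2 f=12, (1,6) g=1 f=12]; closed=[(0,5), (0,6)]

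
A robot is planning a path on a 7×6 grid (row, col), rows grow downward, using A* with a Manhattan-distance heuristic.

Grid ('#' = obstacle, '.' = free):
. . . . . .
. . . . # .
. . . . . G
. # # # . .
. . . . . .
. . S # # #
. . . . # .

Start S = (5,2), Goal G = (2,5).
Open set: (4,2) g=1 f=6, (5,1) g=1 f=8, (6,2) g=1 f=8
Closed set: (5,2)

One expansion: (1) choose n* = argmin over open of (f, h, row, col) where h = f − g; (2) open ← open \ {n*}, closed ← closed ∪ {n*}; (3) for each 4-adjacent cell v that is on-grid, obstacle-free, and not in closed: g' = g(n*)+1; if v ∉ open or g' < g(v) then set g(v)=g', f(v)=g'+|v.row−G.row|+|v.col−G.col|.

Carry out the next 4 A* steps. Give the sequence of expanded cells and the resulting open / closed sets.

order=[(4,2) → (4,3) → (4,4) → (3,4)]; open=[(2,4) g=5 f=6, (3,5) g=5 f=6, (4,1) g=2 f=8, (4,5) g=4 f=6, (5,1) g=1 f=8, (6,2) g=1 f=8]; closed=[(3,4), (4,2), (4,3), (4,4), (5,2)]

step 1: expand (4,2) (f=6, h=5) → closed; open now [(4,1) g=2 f=8, (4,3) g=2 f=6, (5,1) g=1 f=8, (6,2) g=1 f=8]
step 2: expand (4,3) (f=6, h=4) → closed; open now [(4,1) g=2 f=8, (4,4) g=3 f=6, (5,1) g=1 f=8, (6,2) g=1 f=8]
step 3: expand (4,4) (f=6, h=3) → closed; open now [(3,4) g=4 f=6, (4,1) g=2 f=8, (4,5) g=4 f=6, (5,1) g=1 f=8, (6,2) g=1 f=8]
step 4: expand (3,4) (f=6, h=2) → closed; open now [(2,4) g=5 f=6, (3,5) g=5 f=6, (4,1) g=2 f=8, (4,5) g=4 f=6, (5,1) g=1 f=8, (6,2) g=1 f=8]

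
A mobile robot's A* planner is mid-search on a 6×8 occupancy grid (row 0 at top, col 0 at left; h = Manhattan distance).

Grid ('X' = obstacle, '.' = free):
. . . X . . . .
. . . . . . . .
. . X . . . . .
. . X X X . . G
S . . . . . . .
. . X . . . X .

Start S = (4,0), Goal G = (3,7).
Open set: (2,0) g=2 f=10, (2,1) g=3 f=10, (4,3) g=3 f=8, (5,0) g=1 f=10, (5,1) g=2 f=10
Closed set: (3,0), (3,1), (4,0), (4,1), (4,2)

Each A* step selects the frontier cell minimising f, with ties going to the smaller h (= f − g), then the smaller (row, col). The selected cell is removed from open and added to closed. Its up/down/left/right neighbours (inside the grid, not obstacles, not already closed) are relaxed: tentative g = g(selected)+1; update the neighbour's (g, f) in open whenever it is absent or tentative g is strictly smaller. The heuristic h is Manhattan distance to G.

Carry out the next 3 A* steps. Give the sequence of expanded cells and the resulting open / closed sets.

step 1: expand (4,3) (f=8, h=5) → closed; open now [(2,0) g=2 f=10, (2,1) g=3 f=10, (4,4) g=4 f=8, (5,0) g=1 f=10, (5,1) g=2 f=10, (5,3) g=4 f=10]
step 2: expand (4,4) (f=8, h=4) → closed; open now [(2,0) g=2 f=10, (2,1) g=3 f=10, (4,5) g=5 f=8, (5,0) g=1 f=10, (5,1) g=2 f=10, (5,3) g=4 f=10, (5,4) g=5 f=10]
step 3: expand (4,5) (f=8, h=3) → closed; open now [(2,0) g=2 f=10, (2,1) g=3 f=10, (3,5) g=6 f=8, (4,6) g=6 f=8, (5,0) g=1 f=10, (5,1) g=2 f=10, (5,3) g=4 f=10, (5,4) g=5 f=10, (5,5) g=6 f=10]

order=[(4,3) → (4,4) → (4,5)]; open=[(2,0) g=2 f=10, (2,1) g=3 f=10, (3,5) g=6 f=8, (4,6) g=6 f=8, (5,0) g=1 f=10, (5,1) g=2 f=10, (5,3) g=4 f=10, (5,4) g=5 f=10, (5,5) g=6 f=10]; closed=[(3,0), (3,1), (4,0), (4,1), (4,2), (4,3), (4,4), (4,5)]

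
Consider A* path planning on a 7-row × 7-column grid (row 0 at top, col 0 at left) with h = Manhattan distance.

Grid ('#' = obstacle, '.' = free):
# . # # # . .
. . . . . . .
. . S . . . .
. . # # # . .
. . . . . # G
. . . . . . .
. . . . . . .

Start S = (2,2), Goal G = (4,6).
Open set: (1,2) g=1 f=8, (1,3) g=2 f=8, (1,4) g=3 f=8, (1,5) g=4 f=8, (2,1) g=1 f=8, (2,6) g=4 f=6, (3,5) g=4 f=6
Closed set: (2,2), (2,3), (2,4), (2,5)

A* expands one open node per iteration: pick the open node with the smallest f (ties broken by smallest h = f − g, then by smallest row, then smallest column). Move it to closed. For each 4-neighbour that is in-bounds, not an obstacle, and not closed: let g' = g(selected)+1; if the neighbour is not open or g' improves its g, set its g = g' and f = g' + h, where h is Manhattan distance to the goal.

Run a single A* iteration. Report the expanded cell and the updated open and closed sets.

expanded=(2,6); open=[(1,2) g=1 f=8, (1,3) g=2 f=8, (1,4) g=3 f=8, (1,5) g=4 f=8, (1,6) g=5 f=8, (2,1) g=1 f=8, (3,5) g=4 f=6, (3,6) g=5 f=6]; closed=[(2,2), (2,3), (2,4), (2,5), (2,6)]

step 1: expand (2,6) (f=6, h=2) → closed; open now [(1,2) g=1 f=8, (1,3) g=2 f=8, (1,4) g=3 f=8, (1,5) g=4 f=8, (1,6) g=5 f=8, (2,1) g=1 f=8, (3,5) g=4 f=6, (3,6) g=5 f=6]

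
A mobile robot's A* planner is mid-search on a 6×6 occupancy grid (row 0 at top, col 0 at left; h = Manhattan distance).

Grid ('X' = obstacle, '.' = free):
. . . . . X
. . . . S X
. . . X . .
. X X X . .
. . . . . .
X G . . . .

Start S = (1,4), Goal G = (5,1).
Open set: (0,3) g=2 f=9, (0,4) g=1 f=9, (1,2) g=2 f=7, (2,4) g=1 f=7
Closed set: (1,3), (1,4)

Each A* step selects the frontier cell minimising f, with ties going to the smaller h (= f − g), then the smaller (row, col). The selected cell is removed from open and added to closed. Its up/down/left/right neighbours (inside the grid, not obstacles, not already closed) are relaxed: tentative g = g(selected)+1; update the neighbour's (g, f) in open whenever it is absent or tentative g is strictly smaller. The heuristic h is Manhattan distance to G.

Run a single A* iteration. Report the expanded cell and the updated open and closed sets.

step 1: expand (1,2) (f=7, h=5) → closed; open now [(0,2) g=3 f=9, (0,3) g=2 f=9, (0,4) g=1 f=9, (1,1) g=3 f=7, (2,2) g=3 f=7, (2,4) g=1 f=7]

expanded=(1,2); open=[(0,2) g=3 f=9, (0,3) g=2 f=9, (0,4) g=1 f=9, (1,1) g=3 f=7, (2,2) g=3 f=7, (2,4) g=1 f=7]; closed=[(1,2), (1,3), (1,4)]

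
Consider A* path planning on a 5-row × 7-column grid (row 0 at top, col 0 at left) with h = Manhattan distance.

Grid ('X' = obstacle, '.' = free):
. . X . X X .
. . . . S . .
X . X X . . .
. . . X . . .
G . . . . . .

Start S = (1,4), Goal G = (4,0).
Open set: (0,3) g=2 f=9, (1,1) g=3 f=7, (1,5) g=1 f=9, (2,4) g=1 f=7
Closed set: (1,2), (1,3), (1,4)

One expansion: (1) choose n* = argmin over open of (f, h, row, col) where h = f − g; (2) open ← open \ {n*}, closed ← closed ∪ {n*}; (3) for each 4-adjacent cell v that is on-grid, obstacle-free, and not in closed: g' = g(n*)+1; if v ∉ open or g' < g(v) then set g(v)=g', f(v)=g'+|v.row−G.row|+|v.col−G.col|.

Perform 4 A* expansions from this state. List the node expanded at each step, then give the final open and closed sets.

order=[(1,1) → (1,0) → (2,1) → (3,1)]; open=[(0,0) g=5 f=9, (0,1) g=4 f=9, (0,3) g=2 f=9, (1,5) g=1 f=9, (2,4) g=1 f=7, (3,0) g=6 f=7, (3,2) g=6 f=9, (4,1) g=6 f=7]; closed=[(1,0), (1,1), (1,2), (1,3), (1,4), (2,1), (3,1)]

step 1: expand (1,1) (f=7, h=4) → closed; open now [(0,1) g=4 f=9, (0,3) g=2 f=9, (1,0) g=4 f=7, (1,5) g=1 f=9, (2,1) g=4 f=7, (2,4) g=1 f=7]
step 2: expand (1,0) (f=7, h=3) → closed; open now [(0,0) g=5 f=9, (0,1) g=4 f=9, (0,3) g=2 f=9, (1,5) g=1 f=9, (2,1) g=4 f=7, (2,4) g=1 f=7]
step 3: expand (2,1) (f=7, h=3) → closed; open now [(0,0) g=5 f=9, (0,1) g=4 f=9, (0,3) g=2 f=9, (1,5) g=1 f=9, (2,4) g=1 f=7, (3,1) g=5 f=7]
step 4: expand (3,1) (f=7, h=2) → closed; open now [(0,0) g=5 f=9, (0,1) g=4 f=9, (0,3) g=2 f=9, (1,5) g=1 f=9, (2,4) g=1 f=7, (3,0) g=6 f=7, (3,2) g=6 f=9, (4,1) g=6 f=7]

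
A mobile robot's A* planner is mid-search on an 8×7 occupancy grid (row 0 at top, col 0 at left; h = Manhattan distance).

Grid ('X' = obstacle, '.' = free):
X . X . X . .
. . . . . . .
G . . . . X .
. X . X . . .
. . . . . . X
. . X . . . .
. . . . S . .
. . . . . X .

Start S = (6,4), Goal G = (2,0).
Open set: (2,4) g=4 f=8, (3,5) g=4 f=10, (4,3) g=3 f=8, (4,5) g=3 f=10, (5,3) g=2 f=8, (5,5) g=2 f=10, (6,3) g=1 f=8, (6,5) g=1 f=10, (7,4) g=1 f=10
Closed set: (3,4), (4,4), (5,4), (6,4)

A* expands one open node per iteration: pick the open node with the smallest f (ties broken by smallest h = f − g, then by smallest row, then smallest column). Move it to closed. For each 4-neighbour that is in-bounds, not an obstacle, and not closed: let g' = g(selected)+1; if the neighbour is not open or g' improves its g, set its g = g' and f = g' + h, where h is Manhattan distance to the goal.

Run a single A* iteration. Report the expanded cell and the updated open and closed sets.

expanded=(2,4); open=[(1,4) g=5 f=10, (2,3) g=5 f=8, (3,5) g=4 f=10, (4,3) g=3 f=8, (4,5) g=3 f=10, (5,3) g=2 f=8, (5,5) g=2 f=10, (6,3) g=1 f=8, (6,5) g=1 f=10, (7,4) g=1 f=10]; closed=[(2,4), (3,4), (4,4), (5,4), (6,4)]

step 1: expand (2,4) (f=8, h=4) → closed; open now [(1,4) g=5 f=10, (2,3) g=5 f=8, (3,5) g=4 f=10, (4,3) g=3 f=8, (4,5) g=3 f=10, (5,3) g=2 f=8, (5,5) g=2 f=10, (6,3) g=1 f=8, (6,5) g=1 f=10, (7,4) g=1 f=10]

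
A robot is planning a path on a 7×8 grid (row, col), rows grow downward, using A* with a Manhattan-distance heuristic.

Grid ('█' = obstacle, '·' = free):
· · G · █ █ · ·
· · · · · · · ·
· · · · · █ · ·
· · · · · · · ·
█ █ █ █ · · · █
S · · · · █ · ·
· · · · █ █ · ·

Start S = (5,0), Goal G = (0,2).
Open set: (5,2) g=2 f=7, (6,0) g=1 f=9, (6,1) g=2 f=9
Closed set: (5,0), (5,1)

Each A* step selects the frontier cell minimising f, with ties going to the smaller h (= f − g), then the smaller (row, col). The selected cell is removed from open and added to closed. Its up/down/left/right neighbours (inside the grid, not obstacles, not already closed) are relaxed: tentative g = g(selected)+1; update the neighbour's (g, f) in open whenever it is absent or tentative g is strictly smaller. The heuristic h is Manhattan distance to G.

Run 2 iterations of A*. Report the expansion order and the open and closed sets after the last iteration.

order=[(5,2) → (5,3)]; open=[(5,4) g=4 f=11, (6,0) g=1 f=9, (6,1) g=2 f=9, (6,2) g=3 f=9, (6,3) g=4 f=11]; closed=[(5,0), (5,1), (5,2), (5,3)]

step 1: expand (5,2) (f=7, h=5) → closed; open now [(5,3) g=3 f=9, (6,0) g=1 f=9, (6,1) g=2 f=9, (6,2) g=3 f=9]
step 2: expand (5,3) (f=9, h=6) → closed; open now [(5,4) g=4 f=11, (6,0) g=1 f=9, (6,1) g=2 f=9, (6,2) g=3 f=9, (6,3) g=4 f=11]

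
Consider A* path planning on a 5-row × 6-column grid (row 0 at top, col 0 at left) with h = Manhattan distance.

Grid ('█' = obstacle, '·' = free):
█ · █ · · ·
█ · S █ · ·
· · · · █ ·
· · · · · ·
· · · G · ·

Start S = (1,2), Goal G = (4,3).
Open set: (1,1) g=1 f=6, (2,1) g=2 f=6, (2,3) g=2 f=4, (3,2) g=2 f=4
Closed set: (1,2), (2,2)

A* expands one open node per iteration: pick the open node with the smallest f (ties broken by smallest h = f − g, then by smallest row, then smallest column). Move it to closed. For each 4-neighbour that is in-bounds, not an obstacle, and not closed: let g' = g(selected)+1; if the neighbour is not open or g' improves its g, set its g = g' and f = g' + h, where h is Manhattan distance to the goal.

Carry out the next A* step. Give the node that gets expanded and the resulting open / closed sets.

expanded=(2,3); open=[(1,1) g=1 f=6, (2,1) g=2 f=6, (3,2) g=2 f=4, (3,3) g=3 f=4]; closed=[(1,2), (2,2), (2,3)]

step 1: expand (2,3) (f=4, h=2) → closed; open now [(1,1) g=1 f=6, (2,1) g=2 f=6, (3,2) g=2 f=4, (3,3) g=3 f=4]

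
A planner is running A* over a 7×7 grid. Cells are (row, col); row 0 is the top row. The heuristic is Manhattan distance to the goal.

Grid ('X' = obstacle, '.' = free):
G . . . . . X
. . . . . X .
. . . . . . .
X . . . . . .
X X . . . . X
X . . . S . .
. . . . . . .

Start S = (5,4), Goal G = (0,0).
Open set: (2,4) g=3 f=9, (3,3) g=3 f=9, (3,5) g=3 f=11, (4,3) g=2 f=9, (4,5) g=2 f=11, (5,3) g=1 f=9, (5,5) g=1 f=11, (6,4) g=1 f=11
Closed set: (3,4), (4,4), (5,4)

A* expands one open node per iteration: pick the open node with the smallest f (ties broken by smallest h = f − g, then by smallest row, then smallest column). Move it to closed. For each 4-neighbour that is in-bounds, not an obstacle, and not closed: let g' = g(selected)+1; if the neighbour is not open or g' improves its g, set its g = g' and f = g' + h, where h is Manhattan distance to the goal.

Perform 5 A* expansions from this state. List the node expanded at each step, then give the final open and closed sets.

order=[(2,4) → (1,4) → (0,4) → (0,3) → (0,2)]; open=[(0,1) g=8 f=9, (0,5) g=6 f=11, (1,2) g=8 f=11, (1,3) g=5 f=9, (2,3) g=4 f=9, (2,5) g=4 f=11, (3,3) g=3 f=9, (3,5) g=3 f=11, (4,3) g=2 f=9, (4,5) g=2 f=11, (5,3) g=1 f=9, (5,5) g=1 f=11, (6,4) g=1 f=11]; closed=[(0,2), (0,3), (0,4), (1,4), (2,4), (3,4), (4,4), (5,4)]

step 1: expand (2,4) (f=9, h=6) → closed; open now [(1,4) g=4 f=9, (2,3) g=4 f=9, (2,5) g=4 f=11, (3,3) g=3 f=9, (3,5) g=3 f=11, (4,3) g=2 f=9, (4,5) g=2 f=11, (5,3) g=1 f=9, (5,5) g=1 f=11, (6,4) g=1 f=11]
step 2: expand (1,4) (f=9, h=5) → closed; open now [(0,4) g=5 f=9, (1,3) g=5 f=9, (2,3) g=4 f=9, (2,5) g=4 f=11, (3,3) g=3 f=9, (3,5) g=3 f=11, (4,3) g=2 f=9, (4,5) g=2 f=11, (5,3) g=1 f=9, (5,5) g=1 f=11, (6,4) g=1 f=11]
step 3: expand (0,4) (f=9, h=4) → closed; open now [(0,3) g=6 f=9, (0,5) g=6 f=11, (1,3) g=5 f=9, (2,3) g=4 f=9, (2,5) g=4 f=11, (3,3) g=3 f=9, (3,5) g=3 f=11, (4,3) g=2 f=9, (4,5) g=2 f=11, (5,3) g=1 f=9, (5,5) g=1 f=11, (6,4) g=1 f=11]
step 4: expand (0,3) (f=9, h=3) → closed; open now [(0,2) g=7 f=9, (0,5) g=6 f=11, (1,3) g=5 f=9, (2,3) g=4 f=9, (2,5) g=4 f=11, (3,3) g=3 f=9, (3,5) g=3 f=11, (4,3) g=2 f=9, (4,5) g=2 f=11, (5,3) g=1 f=9, (5,5) g=1 f=11, (6,4) g=1 f=11]
step 5: expand (0,2) (f=9, h=2) → closed; open now [(0,1) g=8 f=9, (0,5) g=6 f=11, (1,2) g=8 f=11, (1,3) g=5 f=9, (2,3) g=4 f=9, (2,5) g=4 f=11, (3,3) g=3 f=9, (3,5) g=3 f=11, (4,3) g=2 f=9, (4,5) g=2 f=11, (5,3) g=1 f=9, (5,5) g=1 f=11, (6,4) g=1 f=11]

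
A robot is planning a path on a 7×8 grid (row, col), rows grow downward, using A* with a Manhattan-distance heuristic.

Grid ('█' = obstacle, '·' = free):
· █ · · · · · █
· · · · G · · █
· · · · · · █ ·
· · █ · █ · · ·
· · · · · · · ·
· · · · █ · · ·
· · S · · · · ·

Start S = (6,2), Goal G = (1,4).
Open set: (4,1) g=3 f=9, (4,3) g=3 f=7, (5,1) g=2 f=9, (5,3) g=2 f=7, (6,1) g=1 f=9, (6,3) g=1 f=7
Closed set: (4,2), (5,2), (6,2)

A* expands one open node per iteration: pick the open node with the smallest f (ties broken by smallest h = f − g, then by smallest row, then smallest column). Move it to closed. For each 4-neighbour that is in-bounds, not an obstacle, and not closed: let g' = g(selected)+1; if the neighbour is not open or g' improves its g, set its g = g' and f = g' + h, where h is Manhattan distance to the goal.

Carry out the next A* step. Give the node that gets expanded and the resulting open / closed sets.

step 1: expand (4,3) (f=7, h=4) → closed; open now [(3,3) g=4 f=7, (4,1) g=3 f=9, (4,4) g=4 f=7, (5,1) g=2 f=9, (5,3) g=2 f=7, (6,1) g=1 f=9, (6,3) g=1 f=7]

expanded=(4,3); open=[(3,3) g=4 f=7, (4,1) g=3 f=9, (4,4) g=4 f=7, (5,1) g=2 f=9, (5,3) g=2 f=7, (6,1) g=1 f=9, (6,3) g=1 f=7]; closed=[(4,2), (4,3), (5,2), (6,2)]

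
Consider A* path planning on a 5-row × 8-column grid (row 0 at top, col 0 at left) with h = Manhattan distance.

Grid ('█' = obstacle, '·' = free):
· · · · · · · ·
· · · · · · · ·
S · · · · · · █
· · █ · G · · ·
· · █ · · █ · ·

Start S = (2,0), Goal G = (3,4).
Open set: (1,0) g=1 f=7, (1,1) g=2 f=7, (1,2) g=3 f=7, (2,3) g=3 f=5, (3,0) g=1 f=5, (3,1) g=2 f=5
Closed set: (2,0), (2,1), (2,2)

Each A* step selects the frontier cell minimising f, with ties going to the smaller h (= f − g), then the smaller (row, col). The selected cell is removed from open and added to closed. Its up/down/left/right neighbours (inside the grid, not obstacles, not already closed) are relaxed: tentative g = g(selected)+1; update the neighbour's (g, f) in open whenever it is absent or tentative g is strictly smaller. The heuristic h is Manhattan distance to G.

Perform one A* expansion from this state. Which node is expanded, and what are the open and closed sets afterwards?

step 1: expand (2,3) (f=5, h=2) → closed; open now [(1,0) g=1 f=7, (1,1) g=2 f=7, (1,2) g=3 f=7, (1,3) g=4 f=7, (2,4) g=4 f=5, (3,0) g=1 f=5, (3,1) g=2 f=5, (3,3) g=4 f=5]

expanded=(2,3); open=[(1,0) g=1 f=7, (1,1) g=2 f=7, (1,2) g=3 f=7, (1,3) g=4 f=7, (2,4) g=4 f=5, (3,0) g=1 f=5, (3,1) g=2 f=5, (3,3) g=4 f=5]; closed=[(2,0), (2,1), (2,2), (2,3)]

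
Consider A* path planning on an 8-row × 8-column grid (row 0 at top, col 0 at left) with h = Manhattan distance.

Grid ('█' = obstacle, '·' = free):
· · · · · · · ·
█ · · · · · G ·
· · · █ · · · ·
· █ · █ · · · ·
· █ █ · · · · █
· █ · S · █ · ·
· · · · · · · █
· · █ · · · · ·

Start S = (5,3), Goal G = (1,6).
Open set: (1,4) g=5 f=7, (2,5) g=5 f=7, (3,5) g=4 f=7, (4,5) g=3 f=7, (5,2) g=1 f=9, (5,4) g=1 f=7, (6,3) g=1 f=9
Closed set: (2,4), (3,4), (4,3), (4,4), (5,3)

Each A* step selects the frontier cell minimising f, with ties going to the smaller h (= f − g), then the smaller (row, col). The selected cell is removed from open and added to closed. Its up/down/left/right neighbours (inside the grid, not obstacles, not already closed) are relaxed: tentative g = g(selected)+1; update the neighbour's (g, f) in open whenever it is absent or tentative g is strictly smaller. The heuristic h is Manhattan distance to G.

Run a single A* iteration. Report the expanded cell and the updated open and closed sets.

step 1: expand (1,4) (f=7, h=2) → closed; open now [(0,4) g=6 f=9, (1,3) g=6 f=9, (1,5) g=6 f=7, (2,5) g=5 f=7, (3,5) g=4 f=7, (4,5) g=3 f=7, (5,2) g=1 f=9, (5,4) g=1 f=7, (6,3) g=1 f=9]

expanded=(1,4); open=[(0,4) g=6 f=9, (1,3) g=6 f=9, (1,5) g=6 f=7, (2,5) g=5 f=7, (3,5) g=4 f=7, (4,5) g=3 f=7, (5,2) g=1 f=9, (5,4) g=1 f=7, (6,3) g=1 f=9]; closed=[(1,4), (2,4), (3,4), (4,3), (4,4), (5,3)]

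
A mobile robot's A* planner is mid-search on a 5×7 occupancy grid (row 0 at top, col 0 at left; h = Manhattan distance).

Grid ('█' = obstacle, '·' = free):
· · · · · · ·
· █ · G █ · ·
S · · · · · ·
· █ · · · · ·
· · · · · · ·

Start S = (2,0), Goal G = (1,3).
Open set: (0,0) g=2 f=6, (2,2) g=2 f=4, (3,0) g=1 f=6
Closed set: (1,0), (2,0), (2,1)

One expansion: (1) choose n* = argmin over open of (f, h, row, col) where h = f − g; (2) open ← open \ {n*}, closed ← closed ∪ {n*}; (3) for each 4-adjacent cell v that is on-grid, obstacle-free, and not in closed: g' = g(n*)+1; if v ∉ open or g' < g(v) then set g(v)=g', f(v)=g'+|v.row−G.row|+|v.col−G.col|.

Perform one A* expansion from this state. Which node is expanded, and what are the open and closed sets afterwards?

step 1: expand (2,2) (f=4, h=2) → closed; open now [(0,0) g=2 f=6, (1,2) g=3 f=4, (2,3) g=3 f=4, (3,0) g=1 f=6, (3,2) g=3 f=6]

expanded=(2,2); open=[(0,0) g=2 f=6, (1,2) g=3 f=4, (2,3) g=3 f=4, (3,0) g=1 f=6, (3,2) g=3 f=6]; closed=[(1,0), (2,0), (2,1), (2,2)]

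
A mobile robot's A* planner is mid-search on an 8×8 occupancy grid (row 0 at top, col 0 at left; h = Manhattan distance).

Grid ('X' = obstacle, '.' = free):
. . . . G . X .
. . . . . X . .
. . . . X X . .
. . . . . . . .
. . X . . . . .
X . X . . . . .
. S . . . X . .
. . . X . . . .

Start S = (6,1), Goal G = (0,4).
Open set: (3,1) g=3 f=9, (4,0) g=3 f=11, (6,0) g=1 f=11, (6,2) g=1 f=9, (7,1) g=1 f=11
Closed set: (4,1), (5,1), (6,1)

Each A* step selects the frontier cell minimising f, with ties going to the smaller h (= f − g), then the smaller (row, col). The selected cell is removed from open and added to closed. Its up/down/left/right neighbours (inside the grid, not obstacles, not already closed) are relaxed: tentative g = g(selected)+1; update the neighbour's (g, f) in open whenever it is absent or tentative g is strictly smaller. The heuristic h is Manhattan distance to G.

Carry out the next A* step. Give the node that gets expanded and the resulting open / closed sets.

expanded=(3,1); open=[(2,1) g=4 f=9, (3,0) g=4 f=11, (3,2) g=4 f=9, (4,0) g=3 f=11, (6,0) g=1 f=11, (6,2) g=1 f=9, (7,1) g=1 f=11]; closed=[(3,1), (4,1), (5,1), (6,1)]

step 1: expand (3,1) (f=9, h=6) → closed; open now [(2,1) g=4 f=9, (3,0) g=4 f=11, (3,2) g=4 f=9, (4,0) g=3 f=11, (6,0) g=1 f=11, (6,2) g=1 f=9, (7,1) g=1 f=11]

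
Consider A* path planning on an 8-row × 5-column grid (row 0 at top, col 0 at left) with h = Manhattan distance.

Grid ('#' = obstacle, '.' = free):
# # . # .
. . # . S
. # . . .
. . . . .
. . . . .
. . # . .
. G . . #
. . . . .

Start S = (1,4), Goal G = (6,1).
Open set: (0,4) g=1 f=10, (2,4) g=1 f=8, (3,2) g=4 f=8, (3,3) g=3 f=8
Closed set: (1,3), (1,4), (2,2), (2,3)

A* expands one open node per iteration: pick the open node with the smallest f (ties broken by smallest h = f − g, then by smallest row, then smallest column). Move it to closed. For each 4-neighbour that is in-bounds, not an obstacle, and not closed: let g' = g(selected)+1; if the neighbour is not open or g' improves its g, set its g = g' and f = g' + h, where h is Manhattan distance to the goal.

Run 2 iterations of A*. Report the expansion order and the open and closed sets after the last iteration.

step 1: expand (3,2) (f=8, h=4) → closed; open now [(0,4) g=1 f=10, (2,4) g=1 f=8, (3,1) g=5 f=8, (3,3) g=3 f=8, (4,2) g=5 f=8]
step 2: expand (3,1) (f=8, h=3) → closed; open now [(0,4) g=1 f=10, (2,4) g=1 f=8, (3,0) g=6 f=10, (3,3) g=3 f=8, (4,1) g=6 f=8, (4,2) g=5 f=8]

order=[(3,2) → (3,1)]; open=[(0,4) g=1 f=10, (2,4) g=1 f=8, (3,0) g=6 f=10, (3,3) g=3 f=8, (4,1) g=6 f=8, (4,2) g=5 f=8]; closed=[(1,3), (1,4), (2,2), (2,3), (3,1), (3,2)]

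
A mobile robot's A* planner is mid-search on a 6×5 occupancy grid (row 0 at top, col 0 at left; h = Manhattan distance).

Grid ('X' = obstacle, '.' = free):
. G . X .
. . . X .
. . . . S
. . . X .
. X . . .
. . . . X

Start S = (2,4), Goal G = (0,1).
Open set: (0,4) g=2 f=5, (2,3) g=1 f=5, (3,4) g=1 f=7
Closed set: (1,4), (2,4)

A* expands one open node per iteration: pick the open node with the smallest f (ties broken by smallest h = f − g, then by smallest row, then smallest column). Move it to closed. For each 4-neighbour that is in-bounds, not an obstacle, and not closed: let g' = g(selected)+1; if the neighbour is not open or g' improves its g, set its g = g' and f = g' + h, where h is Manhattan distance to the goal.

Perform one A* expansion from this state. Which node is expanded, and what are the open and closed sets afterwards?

step 1: expand (0,4) (f=5, h=3) → closed; open now [(2,3) g=1 f=5, (3,4) g=1 f=7]

expanded=(0,4); open=[(2,3) g=1 f=5, (3,4) g=1 f=7]; closed=[(0,4), (1,4), (2,4)]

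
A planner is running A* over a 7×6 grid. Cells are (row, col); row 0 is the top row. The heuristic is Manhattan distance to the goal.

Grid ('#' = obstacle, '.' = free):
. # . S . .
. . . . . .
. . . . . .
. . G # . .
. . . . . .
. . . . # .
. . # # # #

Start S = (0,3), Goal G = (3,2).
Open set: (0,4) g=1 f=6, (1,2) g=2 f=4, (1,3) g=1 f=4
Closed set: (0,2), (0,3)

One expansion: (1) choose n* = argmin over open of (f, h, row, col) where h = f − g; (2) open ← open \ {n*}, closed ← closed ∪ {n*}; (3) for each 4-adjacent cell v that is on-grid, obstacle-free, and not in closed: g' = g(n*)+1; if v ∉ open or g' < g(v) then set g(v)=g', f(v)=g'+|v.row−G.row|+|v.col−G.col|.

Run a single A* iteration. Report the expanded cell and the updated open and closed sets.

expanded=(1,2); open=[(0,4) g=1 f=6, (1,1) g=3 f=6, (1,3) g=1 f=4, (2,2) g=3 f=4]; closed=[(0,2), (0,3), (1,2)]

step 1: expand (1,2) (f=4, h=2) → closed; open now [(0,4) g=1 f=6, (1,1) g=3 f=6, (1,3) g=1 f=4, (2,2) g=3 f=4]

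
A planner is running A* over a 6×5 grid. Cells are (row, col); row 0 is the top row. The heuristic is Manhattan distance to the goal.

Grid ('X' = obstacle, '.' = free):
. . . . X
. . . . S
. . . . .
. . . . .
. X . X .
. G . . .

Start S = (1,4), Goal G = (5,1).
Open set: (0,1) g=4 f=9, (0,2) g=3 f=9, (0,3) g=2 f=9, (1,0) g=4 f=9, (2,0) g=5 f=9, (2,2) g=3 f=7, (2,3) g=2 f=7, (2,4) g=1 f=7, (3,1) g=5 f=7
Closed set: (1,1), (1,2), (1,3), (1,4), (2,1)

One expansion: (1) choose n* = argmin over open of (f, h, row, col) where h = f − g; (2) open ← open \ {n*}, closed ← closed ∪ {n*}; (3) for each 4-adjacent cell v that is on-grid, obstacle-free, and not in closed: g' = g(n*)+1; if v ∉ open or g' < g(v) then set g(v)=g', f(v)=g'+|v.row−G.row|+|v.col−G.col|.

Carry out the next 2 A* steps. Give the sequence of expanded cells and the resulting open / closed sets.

step 1: expand (3,1) (f=7, h=2) → closed; open now [(0,1) g=4 f=9, (0,2) g=3 f=9, (0,3) g=2 f=9, (1,0) g=4 f=9, (2,0) g=5 f=9, (2,2) g=3 f=7, (2,3) g=2 f=7, (2,4) g=1 f=7, (3,0) g=6 f=9, (3,2) g=6 f=9]
step 2: expand (2,2) (f=7, h=4) → closed; open now [(0,1) g=4 f=9, (0,2) g=3 f=9, (0,3) g=2 f=9, (1,0) g=4 f=9, (2,0) g=5 f=9, (2,3) g=2 f=7, (2,4) g=1 f=7, (3,0) g=6 f=9, (3,2) g=4 f=7]

order=[(3,1) → (2,2)]; open=[(0,1) g=4 f=9, (0,2) g=3 f=9, (0,3) g=2 f=9, (1,0) g=4 f=9, (2,0) g=5 f=9, (2,3) g=2 f=7, (2,4) g=1 f=7, (3,0) g=6 f=9, (3,2) g=4 f=7]; closed=[(1,1), (1,2), (1,3), (1,4), (2,1), (2,2), (3,1)]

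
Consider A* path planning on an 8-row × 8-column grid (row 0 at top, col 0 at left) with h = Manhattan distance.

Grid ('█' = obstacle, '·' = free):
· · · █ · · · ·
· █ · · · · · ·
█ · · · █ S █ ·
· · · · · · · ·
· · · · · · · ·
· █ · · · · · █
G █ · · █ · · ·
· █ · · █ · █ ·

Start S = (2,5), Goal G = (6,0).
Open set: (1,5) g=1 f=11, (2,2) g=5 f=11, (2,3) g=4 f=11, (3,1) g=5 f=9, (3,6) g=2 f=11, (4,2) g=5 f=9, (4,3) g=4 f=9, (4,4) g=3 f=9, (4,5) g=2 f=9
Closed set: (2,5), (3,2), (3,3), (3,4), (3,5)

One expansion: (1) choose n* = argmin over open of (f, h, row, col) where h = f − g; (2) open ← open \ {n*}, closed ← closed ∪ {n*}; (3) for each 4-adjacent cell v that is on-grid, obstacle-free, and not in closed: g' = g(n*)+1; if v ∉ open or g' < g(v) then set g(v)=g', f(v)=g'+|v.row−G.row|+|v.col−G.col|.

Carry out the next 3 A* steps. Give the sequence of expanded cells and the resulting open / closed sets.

order=[(3,1) → (3,0) → (4,0)]; open=[(1,5) g=1 f=11, (2,1) g=6 f=11, (2,2) g=5 f=11, (2,3) g=4 f=11, (3,6) g=2 f=11, (4,1) g=6 f=9, (4,2) g=5 f=9, (4,3) g=4 f=9, (4,4) g=3 f=9, (4,5) g=2 f=9, (5,0) g=8 f=9]; closed=[(2,5), (3,0), (3,1), (3,2), (3,3), (3,4), (3,5), (4,0)]

step 1: expand (3,1) (f=9, h=4) → closed; open now [(1,5) g=1 f=11, (2,1) g=6 f=11, (2,2) g=5 f=11, (2,3) g=4 f=11, (3,0) g=6 f=9, (3,6) g=2 f=11, (4,1) g=6 f=9, (4,2) g=5 f=9, (4,3) g=4 f=9, (4,4) g=3 f=9, (4,5) g=2 f=9]
step 2: expand (3,0) (f=9, h=3) → closed; open now [(1,5) g=1 f=11, (2,1) g=6 f=11, (2,2) g=5 f=11, (2,3) g=4 f=11, (3,6) g=2 f=11, (4,0) g=7 f=9, (4,1) g=6 f=9, (4,2) g=5 f=9, (4,3) g=4 f=9, (4,4) g=3 f=9, (4,5) g=2 f=9]
step 3: expand (4,0) (f=9, h=2) → closed; open now [(1,5) g=1 f=11, (2,1) g=6 f=11, (2,2) g=5 f=11, (2,3) g=4 f=11, (3,6) g=2 f=11, (4,1) g=6 f=9, (4,2) g=5 f=9, (4,3) g=4 f=9, (4,4) g=3 f=9, (4,5) g=2 f=9, (5,0) g=8 f=9]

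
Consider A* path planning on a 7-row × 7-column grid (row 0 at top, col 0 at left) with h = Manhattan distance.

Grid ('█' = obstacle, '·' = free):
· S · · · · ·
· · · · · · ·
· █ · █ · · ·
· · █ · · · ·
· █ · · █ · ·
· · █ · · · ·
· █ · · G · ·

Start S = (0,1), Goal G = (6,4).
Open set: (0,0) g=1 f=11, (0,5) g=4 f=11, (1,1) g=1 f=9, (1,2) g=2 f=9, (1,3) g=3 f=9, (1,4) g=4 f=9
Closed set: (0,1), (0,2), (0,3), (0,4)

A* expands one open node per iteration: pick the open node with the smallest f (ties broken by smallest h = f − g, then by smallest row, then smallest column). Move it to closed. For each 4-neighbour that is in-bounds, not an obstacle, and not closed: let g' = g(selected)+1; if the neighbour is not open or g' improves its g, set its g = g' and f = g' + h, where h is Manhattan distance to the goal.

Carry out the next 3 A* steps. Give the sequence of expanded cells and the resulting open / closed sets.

order=[(1,4) → (2,4) → (3,4)]; open=[(0,0) g=1 f=11, (0,5) g=4 f=11, (1,1) g=1 f=9, (1,2) g=2 f=9, (1,3) g=3 f=9, (1,5) g=5 f=11, (2,5) g=6 f=11, (3,3) g=7 f=11, (3,5) g=7 f=11]; closed=[(0,1), (0,2), (0,3), (0,4), (1,4), (2,4), (3,4)]

step 1: expand (1,4) (f=9, h=5) → closed; open now [(0,0) g=1 f=11, (0,5) g=4 f=11, (1,1) g=1 f=9, (1,2) g=2 f=9, (1,3) g=3 f=9, (1,5) g=5 f=11, (2,4) g=5 f=9]
step 2: expand (2,4) (f=9, h=4) → closed; open now [(0,0) g=1 f=11, (0,5) g=4 f=11, (1,1) g=1 f=9, (1,2) g=2 f=9, (1,3) g=3 f=9, (1,5) g=5 f=11, (2,5) g=6 f=11, (3,4) g=6 f=9]
step 3: expand (3,4) (f=9, h=3) → closed; open now [(0,0) g=1 f=11, (0,5) g=4 f=11, (1,1) g=1 f=9, (1,2) g=2 f=9, (1,3) g=3 f=9, (1,5) g=5 f=11, (2,5) g=6 f=11, (3,3) g=7 f=11, (3,5) g=7 f=11]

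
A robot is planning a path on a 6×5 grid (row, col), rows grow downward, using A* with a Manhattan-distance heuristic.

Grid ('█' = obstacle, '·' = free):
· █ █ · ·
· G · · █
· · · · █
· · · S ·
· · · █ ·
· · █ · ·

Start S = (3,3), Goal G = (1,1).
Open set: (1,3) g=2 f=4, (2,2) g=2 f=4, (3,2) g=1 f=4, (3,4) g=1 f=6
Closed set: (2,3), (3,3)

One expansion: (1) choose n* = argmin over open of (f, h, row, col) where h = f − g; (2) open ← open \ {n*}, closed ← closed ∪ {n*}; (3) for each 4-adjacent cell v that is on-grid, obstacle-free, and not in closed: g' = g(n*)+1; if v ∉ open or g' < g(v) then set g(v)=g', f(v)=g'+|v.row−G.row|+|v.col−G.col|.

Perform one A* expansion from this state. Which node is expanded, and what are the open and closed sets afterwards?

expanded=(1,3); open=[(0,3) g=3 f=6, (1,2) g=3 f=4, (2,2) g=2 f=4, (3,2) g=1 f=4, (3,4) g=1 f=6]; closed=[(1,3), (2,3), (3,3)]

step 1: expand (1,3) (f=4, h=2) → closed; open now [(0,3) g=3 f=6, (1,2) g=3 f=4, (2,2) g=2 f=4, (3,2) g=1 f=4, (3,4) g=1 f=6]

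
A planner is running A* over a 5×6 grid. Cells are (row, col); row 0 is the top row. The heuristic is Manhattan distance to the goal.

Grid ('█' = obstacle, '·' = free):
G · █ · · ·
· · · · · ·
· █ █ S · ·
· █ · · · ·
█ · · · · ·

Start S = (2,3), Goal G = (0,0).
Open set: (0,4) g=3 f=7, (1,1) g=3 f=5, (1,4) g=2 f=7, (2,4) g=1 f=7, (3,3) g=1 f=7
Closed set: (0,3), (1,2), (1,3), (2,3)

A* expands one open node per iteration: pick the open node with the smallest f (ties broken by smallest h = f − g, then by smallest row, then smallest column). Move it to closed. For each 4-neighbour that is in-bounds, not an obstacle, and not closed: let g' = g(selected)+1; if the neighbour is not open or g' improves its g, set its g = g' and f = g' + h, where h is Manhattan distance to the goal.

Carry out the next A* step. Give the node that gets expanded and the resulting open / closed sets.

step 1: expand (1,1) (f=5, h=2) → closed; open now [(0,1) g=4 f=5, (0,4) g=3 f=7, (1,0) g=4 f=5, (1,4) g=2 f=7, (2,4) g=1 f=7, (3,3) g=1 f=7]

expanded=(1,1); open=[(0,1) g=4 f=5, (0,4) g=3 f=7, (1,0) g=4 f=5, (1,4) g=2 f=7, (2,4) g=1 f=7, (3,3) g=1 f=7]; closed=[(0,3), (1,1), (1,2), (1,3), (2,3)]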